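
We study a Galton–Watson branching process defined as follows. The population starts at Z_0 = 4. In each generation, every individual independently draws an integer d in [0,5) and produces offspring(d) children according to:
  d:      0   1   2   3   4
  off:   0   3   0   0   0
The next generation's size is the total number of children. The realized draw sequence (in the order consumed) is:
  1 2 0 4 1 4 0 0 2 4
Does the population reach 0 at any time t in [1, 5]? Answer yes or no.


yes

gen 0: Z_0=4, draws=[1, 2, 0, 4], offspring=[3, 0, 0, 0], Z_1=3
gen 1: Z_1=3, draws=[1, 4, 0], offspring=[3, 0, 0], Z_2=3
gen 2: Z_2=3, draws=[0, 2, 4], offspring=[0, 0, 0], Z_3=0
gen 3: Z_3=0, draws=[], offspring=[], Z_4=0
gen 4: Z_4=0, draws=[], offspring=[], Z_5=0


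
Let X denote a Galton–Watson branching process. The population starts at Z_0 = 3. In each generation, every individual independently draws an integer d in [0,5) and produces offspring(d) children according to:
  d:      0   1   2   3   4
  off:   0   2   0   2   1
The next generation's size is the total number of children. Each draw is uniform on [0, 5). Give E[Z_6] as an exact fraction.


Outcome values over d=0..4: [0, 2, 0, 2, 1]
Σy = 5, Σy² = 9, M = 5
μ = 5/5 = 1,  σ² = 9/5 − (1)² = 4/5
E[Z_0] = 3
E[Z_1] = 1·E[Z_0] = 3
E[Z_2] = 1·E[Z_1] = 3
E[Z_3] = 1·E[Z_2] = 3
E[Z_4] = 1·E[Z_3] = 3
E[Z_5] = 1·E[Z_4] = 3
E[Z_6] = 1·E[Z_5] = 3

3


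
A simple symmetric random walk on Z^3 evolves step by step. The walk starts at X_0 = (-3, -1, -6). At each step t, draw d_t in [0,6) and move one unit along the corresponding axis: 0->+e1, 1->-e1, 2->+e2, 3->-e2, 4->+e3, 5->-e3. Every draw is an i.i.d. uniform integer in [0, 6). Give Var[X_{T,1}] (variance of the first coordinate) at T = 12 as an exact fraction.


Outcome values over d=0..5: [1, -1, 0, 0, 0, 0]
Σy = 0, Σy² = 2, M = 6
μ = 0/6 = 0,  σ² = 2/6 − (0)² = 1/3
Independent increments: Var[X_12] = 12·σ² = 12·(1/3) = 4

4


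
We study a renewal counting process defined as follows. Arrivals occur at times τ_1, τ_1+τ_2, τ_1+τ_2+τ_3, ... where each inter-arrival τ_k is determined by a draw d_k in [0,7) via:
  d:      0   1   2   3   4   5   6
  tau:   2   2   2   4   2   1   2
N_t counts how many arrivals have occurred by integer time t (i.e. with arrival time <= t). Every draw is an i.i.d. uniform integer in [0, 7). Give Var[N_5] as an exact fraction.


145155590/282475249

Inter-arrival values over d=0..6: [2, 2, 2, 4, 2, 1, 2]
Each d has probability 1/7, so the pmf of τ is: f(1) = 1/7, f(2) = 5/7, f(4) = 1/7
Let p_n(j) = P(N_n = j), with p_0 = [1]. Condition on τ_1: p_n(0) = P(τ > n), and for j >= 1, p_n(j) = Σ_{k<=n} f(k)·p_{n−k}(j−1)
p_1 = [6/7, 1/7]  (j = 0..1)
p_2 = [1/7, 41/49, 1/49]  (j = 0..2)
p_3 = [1/7, 31/49, 76/343, 1/343]  (j = 0..3)
p_4 = [0, 13/49, 236/343, 111/2401, 1/2401]  (j = 0..4)
p_5 = [0, 11/49, 25/49, 88/343, 146/16807, 1/16807]  (j = 0..5)
E[N_5] = Σ j·p_5(j) = 34448/16807;  E[N_5²] = Σ j²·p_5(j) = 79242/16807
Var[N_5] = 79242/16807 − (34448/16807)² = 145155590/282475249


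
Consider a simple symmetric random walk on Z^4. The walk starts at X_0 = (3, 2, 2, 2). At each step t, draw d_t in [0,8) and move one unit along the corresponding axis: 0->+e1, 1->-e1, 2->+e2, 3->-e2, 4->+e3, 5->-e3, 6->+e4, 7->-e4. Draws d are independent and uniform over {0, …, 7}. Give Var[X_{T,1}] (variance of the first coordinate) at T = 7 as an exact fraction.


Outcome values over d=0..7: [1, -1, 0, 0, 0, 0, 0, 0]
Σy = 0, Σy² = 2, M = 8
μ = 0/8 = 0,  σ² = 2/8 − (0)² = 1/4
Independent increments: Var[X_7] = 7·σ² = 7·(1/4) = 7/4

7/4


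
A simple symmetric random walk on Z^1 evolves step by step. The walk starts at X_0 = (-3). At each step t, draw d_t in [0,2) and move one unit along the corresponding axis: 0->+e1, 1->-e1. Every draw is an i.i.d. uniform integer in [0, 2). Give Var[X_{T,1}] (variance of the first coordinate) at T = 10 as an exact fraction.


Outcome values over d=0..1: [1, -1]
Σy = 0, Σy² = 2, M = 2
μ = 0/2 = 0,  σ² = 2/2 − (0)² = 1
Independent increments: Var[X_10] = 10·σ² = 10·(1) = 10

10


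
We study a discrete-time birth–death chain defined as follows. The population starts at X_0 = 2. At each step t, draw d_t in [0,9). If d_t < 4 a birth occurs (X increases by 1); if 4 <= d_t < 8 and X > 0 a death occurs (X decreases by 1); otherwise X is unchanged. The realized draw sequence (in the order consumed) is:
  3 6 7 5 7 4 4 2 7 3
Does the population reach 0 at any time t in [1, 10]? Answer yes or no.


yes

t=0: X=2, d=3 → birth, X_1=3
t=1: X=3, d=6 → death, X_2=2
t=2: X=2, d=7 → death, X_3=1
t=3: X=1, d=5 → death, X_4=0
t=4: X=0, d=7 → hold, X_5=0
t=5: X=0, d=4 → hold, X_6=0
t=6: X=0, d=4 → hold, X_7=0
t=7: X=0, d=2 → birth, X_8=1
t=8: X=1, d=7 → death, X_9=0
t=9: X=0, d=3 → birth, X_10=1


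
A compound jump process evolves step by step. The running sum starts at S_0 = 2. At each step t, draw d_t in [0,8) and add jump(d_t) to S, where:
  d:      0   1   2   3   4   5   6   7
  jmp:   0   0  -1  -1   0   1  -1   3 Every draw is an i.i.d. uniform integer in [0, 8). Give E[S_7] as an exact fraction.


23/8

Outcome values over d=0..7: [0, 0, -1, -1, 0, 1, -1, 3]
Σy = 1, Σy² = 13, M = 8
μ = 1/8 = 1/8,  σ² = 13/8 − (1/8)² = 103/64
E[S_7] = 2 + 7·(1/8) = 23/8


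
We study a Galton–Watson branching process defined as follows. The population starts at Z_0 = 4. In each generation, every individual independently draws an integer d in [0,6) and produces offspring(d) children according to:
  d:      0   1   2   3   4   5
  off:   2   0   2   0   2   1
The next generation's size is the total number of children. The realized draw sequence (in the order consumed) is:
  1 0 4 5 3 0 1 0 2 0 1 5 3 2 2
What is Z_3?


gen 0: Z_0=4, draws=[1, 0, 4, 5], offspring=[0, 2, 2, 1], Z_1=5
gen 1: Z_1=5, draws=[3, 0, 1, 0, 2], offspring=[0, 2, 0, 2, 2], Z_2=6
gen 2: Z_2=6, draws=[0, 1, 5, 3, 2, 2], offspring=[2, 0, 1, 0, 2, 2], Z_3=7

7


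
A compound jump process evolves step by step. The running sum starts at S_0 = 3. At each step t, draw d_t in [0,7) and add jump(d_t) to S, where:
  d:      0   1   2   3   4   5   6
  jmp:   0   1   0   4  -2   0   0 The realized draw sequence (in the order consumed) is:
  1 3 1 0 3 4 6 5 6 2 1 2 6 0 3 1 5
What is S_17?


17

t=0: S=3, d=1, jump=1, S_1=4
t=1: S=4, d=3, jump=4, S_2=8
t=2: S=8, d=1, jump=1, S_3=9
t=3: S=9, d=0, jump=0, S_4=9
t=4: S=9, d=3, jump=4, S_5=13
t=5: S=13, d=4, jump=-2, S_6=11
t=6: S=11, d=6, jump=0, S_7=11
t=7: S=11, d=5, jump=0, S_8=11
t=8: S=11, d=6, jump=0, S_9=11
t=9: S=11, d=2, jump=0, S_10=11
t=10: S=11, d=1, jump=1, S_11=12
t=11: S=12, d=2, jump=0, S_12=12
t=12: S=12, d=6, jump=0, S_13=12
t=13: S=12, d=0, jump=0, S_14=12
t=14: S=12, d=3, jump=4, S_15=16
t=15: S=16, d=1, jump=1, S_16=17
t=16: S=17, d=5, jump=0, S_17=17


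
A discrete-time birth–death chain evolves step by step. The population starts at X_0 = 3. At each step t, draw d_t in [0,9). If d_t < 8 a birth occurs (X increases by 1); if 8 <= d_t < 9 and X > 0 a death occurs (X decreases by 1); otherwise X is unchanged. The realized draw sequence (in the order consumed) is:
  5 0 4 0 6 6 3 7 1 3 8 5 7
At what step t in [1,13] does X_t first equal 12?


t=0: X=3, d=5 → birth, X_1=4
t=1: X=4, d=0 → birth, X_2=5
t=2: X=5, d=4 → birth, X_3=6
t=3: X=6, d=0 → birth, X_4=7
t=4: X=7, d=6 → birth, X_5=8
t=5: X=8, d=6 → birth, X_6=9
t=6: X=9, d=3 → birth, X_7=10
t=7: X=10, d=7 → birth, X_8=11
t=8: X=11, d=1 → birth, X_9=12
t=9: X=12, d=3 → birth, X_10=13
t=10: X=13, d=8 → death, X_11=12
t=11: X=12, d=5 → birth, X_12=13
t=12: X=13, d=7 → birth, X_13=14

9


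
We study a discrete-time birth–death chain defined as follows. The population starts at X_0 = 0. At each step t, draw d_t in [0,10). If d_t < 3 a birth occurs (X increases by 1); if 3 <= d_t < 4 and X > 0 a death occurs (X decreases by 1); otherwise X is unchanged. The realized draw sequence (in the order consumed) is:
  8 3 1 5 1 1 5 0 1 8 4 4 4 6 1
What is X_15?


6

t=0: X=0, d=8 → hold, X_1=0
t=1: X=0, d=3 → hold, X_2=0
t=2: X=0, d=1 → birth, X_3=1
t=3: X=1, d=5 → hold, X_4=1
t=4: X=1, d=1 → birth, X_5=2
t=5: X=2, d=1 → birth, X_6=3
t=6: X=3, d=5 → hold, X_7=3
t=7: X=3, d=0 → birth, X_8=4
t=8: X=4, d=1 → birth, X_9=5
t=9: X=5, d=8 → hold, X_10=5
t=10: X=5, d=4 → hold, X_11=5
t=11: X=5, d=4 → hold, X_12=5
t=12: X=5, d=4 → hold, X_13=5
t=13: X=5, d=6 → hold, X_14=5
t=14: X=5, d=1 → birth, X_15=6


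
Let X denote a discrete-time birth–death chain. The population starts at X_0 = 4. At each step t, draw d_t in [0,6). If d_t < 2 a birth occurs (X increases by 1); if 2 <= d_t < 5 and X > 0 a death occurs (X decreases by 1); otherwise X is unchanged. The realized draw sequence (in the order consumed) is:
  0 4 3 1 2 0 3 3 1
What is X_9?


t=0: X=4, d=0 → birth, X_1=5
t=1: X=5, d=4 → death, X_2=4
t=2: X=4, d=3 → death, X_3=3
t=3: X=3, d=1 → birth, X_4=4
t=4: X=4, d=2 → death, X_5=3
t=5: X=3, d=0 → birth, X_6=4
t=6: X=4, d=3 → death, X_7=3
t=7: X=3, d=3 → death, X_8=2
t=8: X=2, d=1 → birth, X_9=3

3


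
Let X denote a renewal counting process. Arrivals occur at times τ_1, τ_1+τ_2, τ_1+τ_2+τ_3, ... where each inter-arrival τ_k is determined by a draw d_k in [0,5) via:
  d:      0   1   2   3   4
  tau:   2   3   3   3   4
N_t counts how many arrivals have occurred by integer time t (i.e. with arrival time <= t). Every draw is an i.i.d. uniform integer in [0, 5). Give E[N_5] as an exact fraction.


32/25

Inter-arrival values over d=0..4: [2, 3, 3, 3, 4]
Each d has probability 1/5, so the pmf of τ is: f(2) = 1/5, f(3) = 3/5, f(4) = 1/5
Renewal equation for m(n) = E[N_n]: condition on τ_1 = k (if k <= n, one arrival plus a fresh copy on the remaining n−k steps): m(n) = F(n) + Σ_{k<=n} f(k)·m(n−k), where F(n) = P(τ <= n) and m(0) = 0
m(1) = F(1) = 0
m(2) = F(2) = 1/5
m(3) = F(3) = 4/5
m(4) = F(4) + f(2)·m(2) = 1 + 1/5·1/5 = 26/25
m(5) = F(5) + f(2)·m(3) + f(3)·m(2) = 1 + 1/5·4/5 + 3/5·1/5 = 32/25
E[N_5] = m(5) = 32/25


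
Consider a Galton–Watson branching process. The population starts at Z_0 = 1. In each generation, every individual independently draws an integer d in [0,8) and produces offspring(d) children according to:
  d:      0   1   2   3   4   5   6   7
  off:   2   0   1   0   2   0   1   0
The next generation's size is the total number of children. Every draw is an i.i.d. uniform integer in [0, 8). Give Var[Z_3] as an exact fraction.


3663/4096

Outcome values over d=0..7: [2, 0, 1, 0, 2, 0, 1, 0]
Σy = 6, Σy² = 10, M = 8
μ = 6/8 = 3/4,  σ² = 10/8 − (3/4)² = 11/16
V_0 = 0, E_0 = 1
V_1 = 11/16·E_0 + (3/4)²·V_0 = 11/16;  E_1 = 3/4
V_2 = 11/16·E_1 + (3/4)²·V_1 = 231/256;  E_2 = 9/16
V_3 = 11/16·E_2 + (3/4)²·V_2 = 3663/4096;  E_3 = 27/64


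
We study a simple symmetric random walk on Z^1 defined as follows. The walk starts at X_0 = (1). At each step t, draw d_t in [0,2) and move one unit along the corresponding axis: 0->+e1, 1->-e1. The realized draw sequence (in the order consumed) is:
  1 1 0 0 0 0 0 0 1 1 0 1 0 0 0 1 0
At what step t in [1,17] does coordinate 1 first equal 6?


15

t=0: X=(1), d=1 → -e1, X_1=(0)
t=1: X=(0), d=1 → -e1, X_2=(-1)
t=2: X=(-1), d=0 → +e1, X_3=(0)
t=3: X=(0), d=0 → +e1, X_4=(1)
t=4: X=(1), d=0 → +e1, X_5=(2)
t=5: X=(2), d=0 → +e1, X_6=(3)
t=6: X=(3), d=0 → +e1, X_7=(4)
t=7: X=(4), d=0 → +e1, X_8=(5)
t=8: X=(5), d=1 → -e1, X_9=(4)
t=9: X=(4), d=1 → -e1, X_10=(3)
t=10: X=(3), d=0 → +e1, X_11=(4)
t=11: X=(4), d=1 → -e1, X_12=(3)
t=12: X=(3), d=0 → +e1, X_13=(4)
t=13: X=(4), d=0 → +e1, X_14=(5)
t=14: X=(5), d=0 → +e1, X_15=(6)
t=15: X=(6), d=1 → -e1, X_16=(5)
t=16: X=(5), d=0 → +e1, X_17=(6)


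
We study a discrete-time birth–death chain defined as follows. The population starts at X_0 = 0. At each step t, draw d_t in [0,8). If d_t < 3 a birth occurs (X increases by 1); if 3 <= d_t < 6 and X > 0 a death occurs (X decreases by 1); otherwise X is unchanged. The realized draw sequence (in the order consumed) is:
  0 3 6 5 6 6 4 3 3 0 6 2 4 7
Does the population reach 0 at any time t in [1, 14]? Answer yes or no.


t=0: X=0, d=0 → birth, X_1=1
t=1: X=1, d=3 → death, X_2=0
t=2: X=0, d=6 → hold, X_3=0
t=3: X=0, d=5 → hold, X_4=0
t=4: X=0, d=6 → hold, X_5=0
t=5: X=0, d=6 → hold, X_6=0
t=6: X=0, d=4 → hold, X_7=0
t=7: X=0, d=3 → hold, X_8=0
t=8: X=0, d=3 → hold, X_9=0
t=9: X=0, d=0 → birth, X_10=1
t=10: X=1, d=6 → hold, X_11=1
t=11: X=1, d=2 → birth, X_12=2
t=12: X=2, d=4 → death, X_13=1
t=13: X=1, d=7 → hold, X_14=1

yes


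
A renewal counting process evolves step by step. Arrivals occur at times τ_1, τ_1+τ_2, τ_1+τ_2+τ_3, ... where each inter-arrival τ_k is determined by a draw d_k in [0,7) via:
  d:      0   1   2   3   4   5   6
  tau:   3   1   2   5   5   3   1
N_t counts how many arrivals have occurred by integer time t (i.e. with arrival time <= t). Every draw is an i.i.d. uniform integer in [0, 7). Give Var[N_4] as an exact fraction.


4755810/5764801

Inter-arrival values over d=0..6: [3, 1, 2, 5, 5, 3, 1]
Each d has probability 1/7, so the pmf of τ is: f(1) = 2/7, f(2) = 1/7, f(3) = 2/7, f(5) = 2/7
Let p_n(j) = P(N_n = j), with p_0 = [1]. Condition on τ_1: p_n(0) = P(τ > n), and for j >= 1, p_n(j) = Σ_{k<=n} f(k)·p_{n−k}(j−1)
p_1 = [5/7, 2/7]  (j = 0..1)
p_2 = [4/7, 17/49, 4/49]  (j = 0..2)
p_3 = [2/7, 27/49, 48/343, 8/343]  (j = 0..3)
p_4 = [2/7, 18/49, 99/343, 124/2401, 16/2401]  (j = 0..4)
E[N_4] = Σ j·p_4(j) = 2704/2401;  E[N_4²] = Σ j²·p_4(j) = 718/343
Var[N_4] = 718/343 − (2704/2401)² = 4755810/5764801


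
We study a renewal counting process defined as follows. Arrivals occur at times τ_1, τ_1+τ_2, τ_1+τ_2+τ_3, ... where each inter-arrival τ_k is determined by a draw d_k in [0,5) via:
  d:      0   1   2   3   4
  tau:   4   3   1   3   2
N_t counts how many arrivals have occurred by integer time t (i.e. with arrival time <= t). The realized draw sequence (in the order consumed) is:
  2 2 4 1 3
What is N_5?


draw d_1=2: τ_1=1, arrival time A_1=1
draw d_2=2: τ_2=1, arrival time A_2=2
draw d_3=4: τ_3=2, arrival time A_3=4
draw d_4=1: τ_4=3, arrival time A_4=7
draw d_5=3: τ_5=3, arrival time A_5=10
N_t over t=0..5: 0:0 1:1 2:2 3:2 4:3 5:3

3


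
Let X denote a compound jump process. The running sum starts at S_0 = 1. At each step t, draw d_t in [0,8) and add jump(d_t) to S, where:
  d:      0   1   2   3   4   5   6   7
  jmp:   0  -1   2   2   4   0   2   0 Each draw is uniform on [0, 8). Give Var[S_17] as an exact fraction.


2567/64

Outcome values over d=0..7: [0, -1, 2, 2, 4, 0, 2, 0]
Σy = 9, Σy² = 29, M = 8
μ = 9/8 = 9/8,  σ² = 29/8 − (9/8)² = 151/64
Independent increments: Var[S_17] = 17·σ² = 17·(151/64) = 2567/64


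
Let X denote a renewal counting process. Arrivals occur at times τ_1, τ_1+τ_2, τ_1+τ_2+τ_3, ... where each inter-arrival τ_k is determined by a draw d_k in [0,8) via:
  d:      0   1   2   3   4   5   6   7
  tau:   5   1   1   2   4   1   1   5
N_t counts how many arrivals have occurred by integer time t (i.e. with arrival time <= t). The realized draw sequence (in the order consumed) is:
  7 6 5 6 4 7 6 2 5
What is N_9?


draw d_1=7: τ_1=5, arrival time A_1=5
draw d_2=6: τ_2=1, arrival time A_2=6
draw d_3=5: τ_3=1, arrival time A_3=7
draw d_4=6: τ_4=1, arrival time A_4=8
draw d_5=4: τ_5=4, arrival time A_5=12
draw d_6=7: τ_6=5, arrival time A_6=17
draw d_7=6: τ_7=1, arrival time A_7=18
draw d_8=2: τ_8=1, arrival time A_8=19
draw d_9=5: τ_9=1, arrival time A_9=20
N_t over t=0..9: 0:0 1:0 2:0 3:0 4:0 5:1 6:2 7:3 8:4 9:4

4


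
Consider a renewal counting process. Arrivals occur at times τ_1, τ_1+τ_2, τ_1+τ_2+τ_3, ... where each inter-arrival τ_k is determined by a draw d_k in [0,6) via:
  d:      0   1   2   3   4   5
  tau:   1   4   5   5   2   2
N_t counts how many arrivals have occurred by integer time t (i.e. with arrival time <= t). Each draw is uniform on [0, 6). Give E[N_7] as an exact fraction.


568915/279936

Inter-arrival values over d=0..5: [1, 4, 5, 5, 2, 2]
Each d has probability 1/6, so the pmf of τ is: f(1) = 1/6, f(2) = 1/3, f(4) = 1/6, f(5) = 1/3
Renewal equation for m(n) = E[N_n]: condition on τ_1 = k (if k <= n, one arrival plus a fresh copy on the remaining n−k steps): m(n) = F(n) + Σ_{k<=n} f(k)·m(n−k), where F(n) = P(τ <= n) and m(0) = 0
m(1) = F(1) = 1/6
m(2) = F(2) + f(1)·m(1) = 1/2 + 1/6·1/6 = 19/36
m(3) = F(3) + f(1)·m(2) + f(2)·m(1) = 1/2 + 1/6·19/36 + 1/3·1/6 = 139/216
m(4) = F(4) + f(1)·m(3) + f(2)·m(2) = 2/3 + 1/6·139/216 + 1/3·19/36 = 1231/1296
m(5) = F(5) + f(1)·m(4) + f(2)·m(3) + f(4)·m(1) = 1 + 1/6·1231/1296 + 1/3·139/216 + 1/6·1/6 = 10891/7776
m(6) = F(6) + f(1)·m(5) + f(2)·m(4) + f(4)·m(2) + f(5)·m(1) = 1 + 1/6·10891/7776 + 1/3·1231/1296 + 1/6·19/36 + 1/3·1/6 = 79015/46656
m(7) = F(7) + f(1)·m(6) + f(2)·m(5) + f(4)·m(3) + f(5)·m(2) = 1 + 1/6·79015/46656 + 1/3·10891/7776 + 1/6·139/216 + 1/3·19/36 = 568915/279936
E[N_7] = m(7) = 568915/279936


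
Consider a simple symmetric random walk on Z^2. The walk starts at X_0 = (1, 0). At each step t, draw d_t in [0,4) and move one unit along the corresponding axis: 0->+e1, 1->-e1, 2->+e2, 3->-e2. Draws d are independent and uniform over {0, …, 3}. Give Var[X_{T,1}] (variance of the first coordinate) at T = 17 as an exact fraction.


17/2

Outcome values over d=0..3: [1, -1, 0, 0]
Σy = 0, Σy² = 2, M = 4
μ = 0/4 = 0,  σ² = 2/4 − (0)² = 1/2
Independent increments: Var[X_17] = 17·σ² = 17·(1/2) = 17/2


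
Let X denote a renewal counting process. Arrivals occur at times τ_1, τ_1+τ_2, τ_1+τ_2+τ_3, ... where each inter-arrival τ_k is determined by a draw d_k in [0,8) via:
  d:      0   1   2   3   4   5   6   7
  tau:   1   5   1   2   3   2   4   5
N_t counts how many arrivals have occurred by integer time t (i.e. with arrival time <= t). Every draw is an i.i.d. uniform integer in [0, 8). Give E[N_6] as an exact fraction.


Inter-arrival values over d=0..7: [1, 5, 1, 2, 3, 2, 4, 5]
Each d has probability 1/8, so the pmf of τ is: f(1) = 1/4, f(2) = 1/4, f(3) = 1/8, f(4) = 1/8, f(5) = 1/4
Renewal equation for m(n) = E[N_n]: condition on τ_1 = k (if k <= n, one arrival plus a fresh copy on the remaining n−k steps): m(n) = F(n) + Σ_{k<=n} f(k)·m(n−k), where F(n) = P(τ <= n) and m(0) = 0
m(1) = F(1) = 1/4
m(2) = F(2) + f(1)·m(1) = 1/2 + 1/4·1/4 = 9/16
m(3) = F(3) + f(1)·m(2) + f(2)·m(1) = 5/8 + 1/4·9/16 + 1/4·1/4 = 53/64
m(4) = F(4) + f(1)·m(3) + f(2)·m(2) + f(3)·m(1) = 3/4 + 1/4·53/64 + 1/4·9/16 + 1/8·1/4 = 289/256
m(5) = F(5) + f(1)·m(4) + f(2)·m(3) + f(3)·m(2) + f(4)·m(1) = 1 + 1/4·289/256 + 1/4·53/64 + 1/8·9/16 + 1/8·1/4 = 1629/1024
m(6) = F(6) + f(1)·m(5) + f(2)·m(4) + f(3)·m(3) + f(4)·m(2) + f(5)·m(1) = 1 + 1/4·1629/1024 + 1/4·289/256 + 1/8·53/64 + 1/8·9/16 + 1/4·1/4 = 7849/4096
E[N_6] = m(6) = 7849/4096

7849/4096


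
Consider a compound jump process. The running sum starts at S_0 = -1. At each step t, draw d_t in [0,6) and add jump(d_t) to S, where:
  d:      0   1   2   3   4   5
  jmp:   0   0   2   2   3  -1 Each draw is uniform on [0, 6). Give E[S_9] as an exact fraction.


8

Outcome values over d=0..5: [0, 0, 2, 2, 3, -1]
Σy = 6, Σy² = 18, M = 6
μ = 6/6 = 1,  σ² = 18/6 − (1)² = 2
E[S_9] = -1 + 9·(1) = 8


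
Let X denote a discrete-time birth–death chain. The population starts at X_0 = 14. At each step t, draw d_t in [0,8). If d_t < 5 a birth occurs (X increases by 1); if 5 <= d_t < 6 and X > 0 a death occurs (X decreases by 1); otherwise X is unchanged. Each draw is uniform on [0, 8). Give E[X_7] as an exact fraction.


35/2

X can drop by at most 1 per step and X_0 = 14 > T = 7, so X_t >= 14 − t >= 7 > 0 for every t <= 7: the floor at 0 (the 'and X > 0' condition) never binds. Hence X_7 = X_0 + Σ_{t<7} Y_t with i.i.d. increments Y_t = y(d_t) ∈ {+1, −1, 0}.
Outcome values over d=0..7: [1, 1, 1, 1, 1, -1, 0, 0]
Σy = 4, Σy² = 6, M = 8
μ = 4/8 = 1/2,  σ² = 6/8 − (1/2)² = 1/2
E[X_7] = 14 + 7·(1/2) = 35/2


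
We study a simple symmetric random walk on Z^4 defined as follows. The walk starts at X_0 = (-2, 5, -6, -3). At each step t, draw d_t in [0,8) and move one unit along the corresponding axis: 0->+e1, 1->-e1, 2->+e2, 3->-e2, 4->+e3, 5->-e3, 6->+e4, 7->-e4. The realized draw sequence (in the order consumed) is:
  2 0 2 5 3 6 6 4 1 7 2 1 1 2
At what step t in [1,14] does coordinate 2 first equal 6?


t=0: X=(-2, 5, -6, -3), d=2 → +e2, X_1=(-2, 6, -6, -3)
t=1: X=(-2, 6, -6, -3), d=0 → +e1, X_2=(-1, 6, -6, -3)
t=2: X=(-1, 6, -6, -3), d=2 → +e2, X_3=(-1, 7, -6, -3)
t=3: X=(-1, 7, -6, -3), d=5 → -e3, X_4=(-1, 7, -7, -3)
t=4: X=(-1, 7, -7, -3), d=3 → -e2, X_5=(-1, 6, -7, -3)
t=5: X=(-1, 6, -7, -3), d=6 → +e4, X_6=(-1, 6, -7, -2)
t=6: X=(-1, 6, -7, -2), d=6 → +e4, X_7=(-1, 6, -7, -1)
t=7: X=(-1, 6, -7, -1), d=4 → +e3, X_8=(-1, 6, -6, -1)
t=8: X=(-1, 6, -6, -1), d=1 → -e1, X_9=(-2, 6, -6, -1)
t=9: X=(-2, 6, -6, -1), d=7 → -e4, X_10=(-2, 6, -6, -2)
t=10: X=(-2, 6, -6, -2), d=2 → +e2, X_11=(-2, 7, -6, -2)
t=11: X=(-2, 7, -6, -2), d=1 → -e1, X_12=(-3, 7, -6, -2)
t=12: X=(-3, 7, -6, -2), d=1 → -e1, X_13=(-4, 7, -6, -2)
t=13: X=(-4, 7, -6, -2), d=2 → +e2, X_14=(-4, 8, -6, -2)

1


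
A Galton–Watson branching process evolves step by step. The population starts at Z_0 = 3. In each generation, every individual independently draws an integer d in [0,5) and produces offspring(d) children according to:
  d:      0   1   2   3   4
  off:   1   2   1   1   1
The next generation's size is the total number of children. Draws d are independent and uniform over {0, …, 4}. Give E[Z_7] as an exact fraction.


Outcome values over d=0..4: [1, 2, 1, 1, 1]
Σy = 6, Σy² = 8, M = 5
μ = 6/5 = 6/5,  σ² = 8/5 − (6/5)² = 4/25
E[Z_0] = 3
E[Z_1] = 6/5·E[Z_0] = 18/5
E[Z_2] = 6/5·E[Z_1] = 108/25
E[Z_3] = 6/5·E[Z_2] = 648/125
E[Z_4] = 6/5·E[Z_3] = 3888/625
E[Z_5] = 6/5·E[Z_4] = 23328/3125
E[Z_6] = 6/5·E[Z_5] = 139968/15625
E[Z_7] = 6/5·E[Z_6] = 839808/78125

839808/78125


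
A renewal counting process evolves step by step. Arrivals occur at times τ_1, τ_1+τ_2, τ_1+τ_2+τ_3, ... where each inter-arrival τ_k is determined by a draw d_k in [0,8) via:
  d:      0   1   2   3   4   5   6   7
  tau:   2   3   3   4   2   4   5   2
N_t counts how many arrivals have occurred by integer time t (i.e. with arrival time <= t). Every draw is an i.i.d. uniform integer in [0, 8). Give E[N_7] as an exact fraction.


Inter-arrival values over d=0..7: [2, 3, 3, 4, 2, 4, 5, 2]
Each d has probability 1/8, so the pmf of τ is: f(2) = 3/8, f(3) = 1/4, f(4) = 1/4, f(5) = 1/8
Renewal equation for m(n) = E[N_n]: condition on τ_1 = k (if k <= n, one arrival plus a fresh copy on the remaining n−k steps): m(n) = F(n) + Σ_{k<=n} f(k)·m(n−k), where F(n) = P(τ <= n) and m(0) = 0
m(1) = F(1) = 0
m(2) = F(2) = 3/8
m(3) = F(3) = 5/8
m(4) = F(4) + f(2)·m(2) = 7/8 + 3/8·3/8 = 65/64
m(5) = F(5) + f(2)·m(3) + f(3)·m(2) = 1 + 3/8·5/8 + 1/4·3/8 = 85/64
m(6) = F(6) + f(2)·m(4) + f(3)·m(3) + f(4)·m(2) = 1 + 3/8·65/64 + 1/4·5/8 + 1/4·3/8 = 835/512
m(7) = F(7) + f(2)·m(5) + f(3)·m(4) + f(4)·m(3) + f(5)·m(2) = 1 + 3/8·85/64 + 1/4·65/64 + 1/4·5/8 + 1/8·3/8 = 1001/512
E[N_7] = m(7) = 1001/512

1001/512


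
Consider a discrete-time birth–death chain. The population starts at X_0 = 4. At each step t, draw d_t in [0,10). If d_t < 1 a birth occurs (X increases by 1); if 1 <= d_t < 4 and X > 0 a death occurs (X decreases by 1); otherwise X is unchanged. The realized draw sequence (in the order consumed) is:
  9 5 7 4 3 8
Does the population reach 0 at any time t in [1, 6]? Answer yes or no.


t=0: X=4, d=9 → hold, X_1=4
t=1: X=4, d=5 → hold, X_2=4
t=2: X=4, d=7 → hold, X_3=4
t=3: X=4, d=4 → hold, X_4=4
t=4: X=4, d=3 → death, X_5=3
t=5: X=3, d=8 → hold, X_6=3

no


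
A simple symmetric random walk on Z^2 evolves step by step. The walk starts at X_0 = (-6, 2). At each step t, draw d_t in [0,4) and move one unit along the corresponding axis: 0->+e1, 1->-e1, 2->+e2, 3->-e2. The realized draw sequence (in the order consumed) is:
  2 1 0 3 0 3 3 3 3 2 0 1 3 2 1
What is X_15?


(-6, -1)

t=0: X=(-6, 2), d=2 → +e2, X_1=(-6, 3)
t=1: X=(-6, 3), d=1 → -e1, X_2=(-7, 3)
t=2: X=(-7, 3), d=0 → +e1, X_3=(-6, 3)
t=3: X=(-6, 3), d=3 → -e2, X_4=(-6, 2)
t=4: X=(-6, 2), d=0 → +e1, X_5=(-5, 2)
t=5: X=(-5, 2), d=3 → -e2, X_6=(-5, 1)
t=6: X=(-5, 1), d=3 → -e2, X_7=(-5, 0)
t=7: X=(-5, 0), d=3 → -e2, X_8=(-5, -1)
t=8: X=(-5, -1), d=3 → -e2, X_9=(-5, -2)
t=9: X=(-5, -2), d=2 → +e2, X_10=(-5, -1)
t=10: X=(-5, -1), d=0 → +e1, X_11=(-4, -1)
t=11: X=(-4, -1), d=1 → -e1, X_12=(-5, -1)
t=12: X=(-5, -1), d=3 → -e2, X_13=(-5, -2)
t=13: X=(-5, -2), d=2 → +e2, X_14=(-5, -1)
t=14: X=(-5, -1), d=1 → -e1, X_15=(-6, -1)


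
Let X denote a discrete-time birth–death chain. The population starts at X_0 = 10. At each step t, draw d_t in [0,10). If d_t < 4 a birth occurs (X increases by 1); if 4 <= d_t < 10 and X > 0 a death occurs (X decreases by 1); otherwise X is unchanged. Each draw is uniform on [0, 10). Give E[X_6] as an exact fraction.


44/5

X can drop by at most 1 per step and X_0 = 10 > T = 6, so X_t >= 10 − t >= 4 > 0 for every t <= 6: the floor at 0 (the 'and X > 0' condition) never binds. Hence X_6 = X_0 + Σ_{t<6} Y_t with i.i.d. increments Y_t = y(d_t) ∈ {+1, −1, 0}.
Outcome values over d=0..9: [1, 1, 1, 1, -1, -1, -1, -1, -1, -1]
Σy = -2, Σy² = 10, M = 10
μ = -2/10 = -1/5,  σ² = 10/10 − (-1/5)² = 24/25
E[X_6] = 10 + 6·(-1/5) = 44/5


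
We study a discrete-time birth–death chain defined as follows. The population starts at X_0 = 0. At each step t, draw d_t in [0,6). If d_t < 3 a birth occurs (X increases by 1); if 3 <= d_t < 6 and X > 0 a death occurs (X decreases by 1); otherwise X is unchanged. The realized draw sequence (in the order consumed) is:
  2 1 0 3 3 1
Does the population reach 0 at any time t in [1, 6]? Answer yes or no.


t=0: X=0, d=2 → birth, X_1=1
t=1: X=1, d=1 → birth, X_2=2
t=2: X=2, d=0 → birth, X_3=3
t=3: X=3, d=3 → death, X_4=2
t=4: X=2, d=3 → death, X_5=1
t=5: X=1, d=1 → birth, X_6=2

no


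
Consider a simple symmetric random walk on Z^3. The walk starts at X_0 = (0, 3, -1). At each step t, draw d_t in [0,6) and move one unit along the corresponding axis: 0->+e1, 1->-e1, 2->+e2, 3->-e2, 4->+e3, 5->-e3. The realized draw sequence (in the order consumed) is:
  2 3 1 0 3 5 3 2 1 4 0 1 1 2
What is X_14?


(-2, 3, -1)

t=0: X=(0, 3, -1), d=2 → +e2, X_1=(0, 4, -1)
t=1: X=(0, 4, -1), d=3 → -e2, X_2=(0, 3, -1)
t=2: X=(0, 3, -1), d=1 → -e1, X_3=(-1, 3, -1)
t=3: X=(-1, 3, -1), d=0 → +e1, X_4=(0, 3, -1)
t=4: X=(0, 3, -1), d=3 → -e2, X_5=(0, 2, -1)
t=5: X=(0, 2, -1), d=5 → -e3, X_6=(0, 2, -2)
t=6: X=(0, 2, -2), d=3 → -e2, X_7=(0, 1, -2)
t=7: X=(0, 1, -2), d=2 → +e2, X_8=(0, 2, -2)
t=8: X=(0, 2, -2), d=1 → -e1, X_9=(-1, 2, -2)
t=9: X=(-1, 2, -2), d=4 → +e3, X_10=(-1, 2, -1)
t=10: X=(-1, 2, -1), d=0 → +e1, X_11=(0, 2, -1)
t=11: X=(0, 2, -1), d=1 → -e1, X_12=(-1, 2, -1)
t=12: X=(-1, 2, -1), d=1 → -e1, X_13=(-2, 2, -1)
t=13: X=(-2, 2, -1), d=2 → +e2, X_14=(-2, 3, -1)


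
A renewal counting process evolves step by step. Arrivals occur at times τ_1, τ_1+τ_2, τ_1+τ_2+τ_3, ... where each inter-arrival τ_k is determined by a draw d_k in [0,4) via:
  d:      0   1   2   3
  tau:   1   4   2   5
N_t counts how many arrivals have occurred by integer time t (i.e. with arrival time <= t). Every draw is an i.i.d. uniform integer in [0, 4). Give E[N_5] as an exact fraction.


1541/1024

Inter-arrival values over d=0..3: [1, 4, 2, 5]
Each d has probability 1/4, so the pmf of τ is: f(1) = 1/4, f(2) = 1/4, f(4) = 1/4, f(5) = 1/4
Renewal equation for m(n) = E[N_n]: condition on τ_1 = k (if k <= n, one arrival plus a fresh copy on the remaining n−k steps): m(n) = F(n) + Σ_{k<=n} f(k)·m(n−k), where F(n) = P(τ <= n) and m(0) = 0
m(1) = F(1) = 1/4
m(2) = F(2) + f(1)·m(1) = 1/2 + 1/4·1/4 = 9/16
m(3) = F(3) + f(1)·m(2) + f(2)·m(1) = 1/2 + 1/4·9/16 + 1/4·1/4 = 45/64
m(4) = F(4) + f(1)·m(3) + f(2)·m(2) = 3/4 + 1/4·45/64 + 1/4·9/16 = 273/256
m(5) = F(5) + f(1)·m(4) + f(2)·m(3) + f(4)·m(1) = 1 + 1/4·273/256 + 1/4·45/64 + 1/4·1/4 = 1541/1024
E[N_5] = m(5) = 1541/1024


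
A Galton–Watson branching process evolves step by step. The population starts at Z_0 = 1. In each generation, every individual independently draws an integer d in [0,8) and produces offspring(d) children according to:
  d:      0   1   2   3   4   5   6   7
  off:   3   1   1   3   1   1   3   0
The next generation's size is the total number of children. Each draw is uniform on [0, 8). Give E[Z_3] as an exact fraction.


2197/512

Outcome values over d=0..7: [3, 1, 1, 3, 1, 1, 3, 0]
Σy = 13, Σy² = 31, M = 8
μ = 13/8 = 13/8,  σ² = 31/8 − (13/8)² = 79/64
E[Z_0] = 1
E[Z_1] = 13/8·E[Z_0] = 13/8
E[Z_2] = 13/8·E[Z_1] = 169/64
E[Z_3] = 13/8·E[Z_2] = 2197/512


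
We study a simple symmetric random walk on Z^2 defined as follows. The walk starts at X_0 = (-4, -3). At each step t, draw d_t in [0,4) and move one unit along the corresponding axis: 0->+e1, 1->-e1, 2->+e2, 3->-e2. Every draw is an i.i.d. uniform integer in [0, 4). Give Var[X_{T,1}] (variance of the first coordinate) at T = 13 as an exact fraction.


13/2

Outcome values over d=0..3: [1, -1, 0, 0]
Σy = 0, Σy² = 2, M = 4
μ = 0/4 = 0,  σ² = 2/4 − (0)² = 1/2
Independent increments: Var[X_13] = 13·σ² = 13·(1/2) = 13/2


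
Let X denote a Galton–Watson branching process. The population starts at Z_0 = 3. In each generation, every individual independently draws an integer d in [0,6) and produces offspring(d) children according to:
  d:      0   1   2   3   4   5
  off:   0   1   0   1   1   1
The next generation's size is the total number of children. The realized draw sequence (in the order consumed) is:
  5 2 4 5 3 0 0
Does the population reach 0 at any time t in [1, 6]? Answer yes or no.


gen 0: Z_0=3, draws=[5, 2, 4], offspring=[1, 0, 1], Z_1=2
gen 1: Z_1=2, draws=[5, 3], offspring=[1, 1], Z_2=2
gen 2: Z_2=2, draws=[0, 0], offspring=[0, 0], Z_3=0
gen 3: Z_3=0, draws=[], offspring=[], Z_4=0
gen 4: Z_4=0, draws=[], offspring=[], Z_5=0
gen 5: Z_5=0, draws=[], offspring=[], Z_6=0

yes


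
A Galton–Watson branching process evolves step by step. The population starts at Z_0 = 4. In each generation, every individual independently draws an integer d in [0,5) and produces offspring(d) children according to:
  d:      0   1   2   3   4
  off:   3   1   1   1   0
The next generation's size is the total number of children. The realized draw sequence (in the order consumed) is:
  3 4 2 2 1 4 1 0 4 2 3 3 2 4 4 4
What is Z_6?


0

gen 0: Z_0=4, draws=[3, 4, 2, 2], offspring=[1, 0, 1, 1], Z_1=3
gen 1: Z_1=3, draws=[1, 4, 1], offspring=[1, 0, 1], Z_2=2
gen 2: Z_2=2, draws=[0, 4], offspring=[3, 0], Z_3=3
gen 3: Z_3=3, draws=[2, 3, 3], offspring=[1, 1, 1], Z_4=3
gen 4: Z_4=3, draws=[2, 4, 4], offspring=[1, 0, 0], Z_5=1
gen 5: Z_5=1, draws=[4], offspring=[0], Z_6=0


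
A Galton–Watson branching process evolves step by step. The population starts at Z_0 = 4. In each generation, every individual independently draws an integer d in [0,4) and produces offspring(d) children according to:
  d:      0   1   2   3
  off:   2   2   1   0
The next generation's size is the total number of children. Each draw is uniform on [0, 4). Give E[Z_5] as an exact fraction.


Outcome values over d=0..3: [2, 2, 1, 0]
Σy = 5, Σy² = 9, M = 4
μ = 5/4 = 5/4,  σ² = 9/4 − (5/4)² = 11/16
E[Z_0] = 4
E[Z_1] = 5/4·E[Z_0] = 5
E[Z_2] = 5/4·E[Z_1] = 25/4
E[Z_3] = 5/4·E[Z_2] = 125/16
E[Z_4] = 5/4·E[Z_3] = 625/64
E[Z_5] = 5/4·E[Z_4] = 3125/256

3125/256


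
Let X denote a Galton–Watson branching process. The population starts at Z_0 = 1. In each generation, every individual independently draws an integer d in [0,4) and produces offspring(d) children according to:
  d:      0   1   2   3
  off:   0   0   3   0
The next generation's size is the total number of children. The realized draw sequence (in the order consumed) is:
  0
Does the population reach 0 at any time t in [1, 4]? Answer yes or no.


gen 0: Z_0=1, draws=[0], offspring=[0], Z_1=0
gen 1: Z_1=0, draws=[], offspring=[], Z_2=0
gen 2: Z_2=0, draws=[], offspring=[], Z_3=0
gen 3: Z_3=0, draws=[], offspring=[], Z_4=0

yes


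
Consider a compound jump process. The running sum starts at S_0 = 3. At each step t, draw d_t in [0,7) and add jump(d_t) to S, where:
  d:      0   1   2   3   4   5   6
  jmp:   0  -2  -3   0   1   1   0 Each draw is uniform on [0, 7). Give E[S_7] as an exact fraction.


Outcome values over d=0..6: [0, -2, -3, 0, 1, 1, 0]
Σy = -3, Σy² = 15, M = 7
μ = -3/7 = -3/7,  σ² = 15/7 − (-3/7)² = 96/49
E[S_7] = 3 + 7·(-3/7) = 0

0


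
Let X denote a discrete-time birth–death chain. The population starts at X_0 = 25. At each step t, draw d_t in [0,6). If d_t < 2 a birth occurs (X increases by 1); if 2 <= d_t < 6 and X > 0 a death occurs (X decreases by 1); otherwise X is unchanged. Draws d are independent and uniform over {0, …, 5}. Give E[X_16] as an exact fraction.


X can drop by at most 1 per step and X_0 = 25 > T = 16, so X_t >= 25 − t >= 9 > 0 for every t <= 16: the floor at 0 (the 'and X > 0' condition) never binds. Hence X_16 = X_0 + Σ_{t<16} Y_t with i.i.d. increments Y_t = y(d_t) ∈ {+1, −1, 0}.
Outcome values over d=0..5: [1, 1, -1, -1, -1, -1]
Σy = -2, Σy² = 6, M = 6
μ = -2/6 = -1/3,  σ² = 6/6 − (-1/3)² = 8/9
E[X_16] = 25 + 16·(-1/3) = 59/3

59/3


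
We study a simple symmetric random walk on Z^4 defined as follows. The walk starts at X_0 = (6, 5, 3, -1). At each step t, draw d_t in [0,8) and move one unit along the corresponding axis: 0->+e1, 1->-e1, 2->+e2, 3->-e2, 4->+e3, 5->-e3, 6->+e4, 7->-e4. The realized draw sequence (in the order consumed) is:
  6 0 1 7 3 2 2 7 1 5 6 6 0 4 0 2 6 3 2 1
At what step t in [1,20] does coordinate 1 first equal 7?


t=0: X=(6, 5, 3, -1), d=6 → +e4, X_1=(6, 5, 3, 0)
t=1: X=(6, 5, 3, 0), d=0 → +e1, X_2=(7, 5, 3, 0)
t=2: X=(7, 5, 3, 0), d=1 → -e1, X_3=(6, 5, 3, 0)
t=3: X=(6, 5, 3, 0), d=7 → -e4, X_4=(6, 5, 3, -1)
t=4: X=(6, 5, 3, -1), d=3 → -e2, X_5=(6, 4, 3, -1)
t=5: X=(6, 4, 3, -1), d=2 → +e2, X_6=(6, 5, 3, -1)
t=6: X=(6, 5, 3, -1), d=2 → +e2, X_7=(6, 6, 3, -1)
t=7: X=(6, 6, 3, -1), d=7 → -e4, X_8=(6, 6, 3, -2)
t=8: X=(6, 6, 3, -2), d=1 → -e1, X_9=(5, 6, 3, -2)
t=9: X=(5, 6, 3, -2), d=5 → -e3, X_10=(5, 6, 2, -2)
t=10: X=(5, 6, 2, -2), d=6 → +e4, X_11=(5, 6, 2, -1)
t=11: X=(5, 6, 2, -1), d=6 → +e4, X_12=(5, 6, 2, 0)
t=12: X=(5, 6, 2, 0), d=0 → +e1, X_13=(6, 6, 2, 0)
t=13: X=(6, 6, 2, 0), d=4 → +e3, X_14=(6, 6, 3, 0)
t=14: X=(6, 6, 3, 0), d=0 → +e1, X_15=(7, 6, 3, 0)
t=15: X=(7, 6, 3, 0), d=2 → +e2, X_16=(7, 7, 3, 0)
t=16: X=(7, 7, 3, 0), d=6 → +e4, X_17=(7, 7, 3, 1)
t=17: X=(7, 7, 3, 1), d=3 → -e2, X_18=(7, 6, 3, 1)
t=18: X=(7, 6, 3, 1), d=2 → +e2, X_19=(7, 7, 3, 1)
t=19: X=(7, 7, 3, 1), d=1 → -e1, X_20=(6, 7, 3, 1)

2


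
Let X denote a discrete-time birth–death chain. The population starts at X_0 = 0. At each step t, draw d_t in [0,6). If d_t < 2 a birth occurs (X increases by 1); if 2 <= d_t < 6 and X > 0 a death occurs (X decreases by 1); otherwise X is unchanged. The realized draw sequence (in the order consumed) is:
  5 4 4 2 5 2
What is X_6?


0

t=0: X=0, d=5 → hold, X_1=0
t=1: X=0, d=4 → hold, X_2=0
t=2: X=0, d=4 → hold, X_3=0
t=3: X=0, d=2 → hold, X_4=0
t=4: X=0, d=5 → hold, X_5=0
t=5: X=0, d=2 → hold, X_6=0


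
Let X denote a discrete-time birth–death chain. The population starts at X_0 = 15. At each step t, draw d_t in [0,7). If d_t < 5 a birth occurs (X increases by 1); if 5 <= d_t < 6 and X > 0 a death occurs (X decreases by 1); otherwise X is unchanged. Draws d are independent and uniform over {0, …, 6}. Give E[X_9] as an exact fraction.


X can drop by at most 1 per step and X_0 = 15 > T = 9, so X_t >= 15 − t >= 6 > 0 for every t <= 9: the floor at 0 (the 'and X > 0' condition) never binds. Hence X_9 = X_0 + Σ_{t<9} Y_t with i.i.d. increments Y_t = y(d_t) ∈ {+1, −1, 0}.
Outcome values over d=0..6: [1, 1, 1, 1, 1, -1, 0]
Σy = 4, Σy² = 6, M = 7
μ = 4/7 = 4/7,  σ² = 6/7 − (4/7)² = 26/49
E[X_9] = 15 + 9·(4/7) = 141/7

141/7


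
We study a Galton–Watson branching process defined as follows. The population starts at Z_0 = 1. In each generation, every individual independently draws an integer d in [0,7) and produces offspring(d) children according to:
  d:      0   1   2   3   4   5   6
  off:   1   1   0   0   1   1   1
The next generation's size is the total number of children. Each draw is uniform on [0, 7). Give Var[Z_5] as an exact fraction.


Outcome values over d=0..6: [1, 1, 0, 0, 1, 1, 1]
Σy = 5, Σy² = 5, M = 7
μ = 5/7 = 5/7,  σ² = 5/7 − (5/7)² = 10/49
V_0 = 0, E_0 = 1
V_1 = 10/49·E_0 + (5/7)²·V_0 = 10/49;  E_1 = 5/7
V_2 = 10/49·E_1 + (5/7)²·V_1 = 600/2401;  E_2 = 25/49
V_3 = 10/49·E_2 + (5/7)²·V_2 = 27250/117649;  E_3 = 125/343
V_4 = 10/49·E_3 + (5/7)²·V_3 = 1110000/5764801;  E_4 = 625/2401
V_5 = 10/49·E_4 + (5/7)²·V_4 = 42756250/282475249;  E_5 = 3125/16807

42756250/282475249


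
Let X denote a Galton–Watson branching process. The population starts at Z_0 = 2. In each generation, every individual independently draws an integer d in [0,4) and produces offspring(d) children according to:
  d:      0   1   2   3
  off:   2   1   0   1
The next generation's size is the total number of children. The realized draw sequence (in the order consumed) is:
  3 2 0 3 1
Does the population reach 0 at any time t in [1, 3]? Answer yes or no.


gen 0: Z_0=2, draws=[3, 2], offspring=[1, 0], Z_1=1
gen 1: Z_1=1, draws=[0], offspring=[2], Z_2=2
gen 2: Z_2=2, draws=[3, 1], offspring=[1, 1], Z_3=2

no


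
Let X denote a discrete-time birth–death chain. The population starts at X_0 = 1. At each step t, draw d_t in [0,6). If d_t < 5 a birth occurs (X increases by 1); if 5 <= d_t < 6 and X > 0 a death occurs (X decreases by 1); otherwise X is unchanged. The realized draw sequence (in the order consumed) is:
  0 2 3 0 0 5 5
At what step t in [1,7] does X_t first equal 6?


5

t=0: X=1, d=0 → birth, X_1=2
t=1: X=2, d=2 → birth, X_2=3
t=2: X=3, d=3 → birth, X_3=4
t=3: X=4, d=0 → birth, X_4=5
t=4: X=5, d=0 → birth, X_5=6
t=5: X=6, d=5 → death, X_6=5
t=6: X=5, d=5 → death, X_7=4


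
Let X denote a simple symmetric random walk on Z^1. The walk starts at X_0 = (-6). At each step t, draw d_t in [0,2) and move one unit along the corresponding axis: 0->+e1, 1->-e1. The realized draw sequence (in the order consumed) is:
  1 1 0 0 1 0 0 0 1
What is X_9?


(-5)

t=0: X=(-6), d=1 → -e1, X_1=(-7)
t=1: X=(-7), d=1 → -e1, X_2=(-8)
t=2: X=(-8), d=0 → +e1, X_3=(-7)
t=3: X=(-7), d=0 → +e1, X_4=(-6)
t=4: X=(-6), d=1 → -e1, X_5=(-7)
t=5: X=(-7), d=0 → +e1, X_6=(-6)
t=6: X=(-6), d=0 → +e1, X_7=(-5)
t=7: X=(-5), d=0 → +e1, X_8=(-4)
t=8: X=(-4), d=1 → -e1, X_9=(-5)


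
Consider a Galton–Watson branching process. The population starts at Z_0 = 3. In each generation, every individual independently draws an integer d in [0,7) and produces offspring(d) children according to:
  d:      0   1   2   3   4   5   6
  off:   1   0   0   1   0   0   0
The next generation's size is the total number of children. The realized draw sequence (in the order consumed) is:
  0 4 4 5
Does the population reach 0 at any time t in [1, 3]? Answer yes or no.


yes

gen 0: Z_0=3, draws=[0, 4, 4], offspring=[1, 0, 0], Z_1=1
gen 1: Z_1=1, draws=[5], offspring=[0], Z_2=0
gen 2: Z_2=0, draws=[], offspring=[], Z_3=0


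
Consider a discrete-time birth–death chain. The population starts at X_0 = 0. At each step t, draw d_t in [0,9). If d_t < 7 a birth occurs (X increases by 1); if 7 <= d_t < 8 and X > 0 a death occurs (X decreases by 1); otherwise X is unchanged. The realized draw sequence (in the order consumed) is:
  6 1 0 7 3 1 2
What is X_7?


t=0: X=0, d=6 → birth, X_1=1
t=1: X=1, d=1 → birth, X_2=2
t=2: X=2, d=0 → birth, X_3=3
t=3: X=3, d=7 → death, X_4=2
t=4: X=2, d=3 → birth, X_5=3
t=5: X=3, d=1 → birth, X_6=4
t=6: X=4, d=2 → birth, X_7=5

5
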